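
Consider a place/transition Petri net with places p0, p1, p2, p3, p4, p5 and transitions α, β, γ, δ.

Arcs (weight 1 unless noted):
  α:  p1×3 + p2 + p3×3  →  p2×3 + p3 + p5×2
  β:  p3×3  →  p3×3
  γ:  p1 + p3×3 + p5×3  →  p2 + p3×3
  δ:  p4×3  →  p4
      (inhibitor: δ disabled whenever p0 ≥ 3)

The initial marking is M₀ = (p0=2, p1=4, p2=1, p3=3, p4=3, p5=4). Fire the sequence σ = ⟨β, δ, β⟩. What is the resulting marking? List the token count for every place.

(p0=2, p1=4, p2=1, p3=3, p4=1, p5=4)

step 1: fire β:  (p0=2, p1=4, p2=1, p3=3, p4=3, p5=4) → (p0=2, p1=4, p2=1, p3=3, p4=3, p5=4)
step 2: fire δ:  (p0=2, p1=4, p2=1, p3=3, p4=3, p5=4) → (p0=2, p1=4, p2=1, p3=3, p4=1, p5=4)
step 3: fire β:  (p0=2, p1=4, p2=1, p3=3, p4=1, p5=4) → (p0=2, p1=4, p2=1, p3=3, p4=1, p5=4)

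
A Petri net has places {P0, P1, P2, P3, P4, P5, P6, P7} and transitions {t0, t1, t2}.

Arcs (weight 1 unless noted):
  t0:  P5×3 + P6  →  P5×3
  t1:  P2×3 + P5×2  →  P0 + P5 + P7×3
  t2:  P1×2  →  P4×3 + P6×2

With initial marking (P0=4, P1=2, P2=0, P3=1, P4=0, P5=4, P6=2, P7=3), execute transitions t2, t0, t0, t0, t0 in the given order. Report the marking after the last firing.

(P0=4, P1=0, P2=0, P3=1, P4=3, P5=4, P6=0, P7=3)

step 1: fire t2:  (P0=4, P1=2, P2=0, P3=1, P4=0, P5=4, P6=2, P7=3) → (P0=4, P1=0, P2=0, P3=1, P4=3, P5=4, P6=4, P7=3)
step 2: fire t0:  (P0=4, P1=0, P2=0, P3=1, P4=3, P5=4, P6=4, P7=3) → (P0=4, P1=0, P2=0, P3=1, P4=3, P5=4, P6=3, P7=3)
step 3: fire t0:  (P0=4, P1=0, P2=0, P3=1, P4=3, P5=4, P6=3, P7=3) → (P0=4, P1=0, P2=0, P3=1, P4=3, P5=4, P6=2, P7=3)
step 4: fire t0:  (P0=4, P1=0, P2=0, P3=1, P4=3, P5=4, P6=2, P7=3) → (P0=4, P1=0, P2=0, P3=1, P4=3, P5=4, P6=1, P7=3)
step 5: fire t0:  (P0=4, P1=0, P2=0, P3=1, P4=3, P5=4, P6=1, P7=3) → (P0=4, P1=0, P2=0, P3=1, P4=3, P5=4, P6=0, P7=3)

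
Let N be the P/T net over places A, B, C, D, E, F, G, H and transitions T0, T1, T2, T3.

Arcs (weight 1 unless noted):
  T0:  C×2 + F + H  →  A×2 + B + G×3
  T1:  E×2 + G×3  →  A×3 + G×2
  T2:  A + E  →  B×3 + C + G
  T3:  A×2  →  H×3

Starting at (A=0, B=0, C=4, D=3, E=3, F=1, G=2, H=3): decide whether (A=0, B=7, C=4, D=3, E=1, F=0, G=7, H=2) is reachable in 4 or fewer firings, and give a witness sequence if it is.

step 1: fire T0:  (A=0, B=0, C=4, D=3, E=3, F=1, G=2, H=3) → (A=2, B=1, C=2, D=3, E=3, F=0, G=5, H=2)
step 2: fire T2:  (A=2, B=1, C=2, D=3, E=3, F=0, G=5, H=2) → (A=1, B=4, C=3, D=3, E=2, F=0, G=6, H=2)
step 3: fire T2:  (A=1, B=4, C=3, D=3, E=2, F=0, G=6, H=2) → (A=0, B=7, C=4, D=3, E=1, F=0, G=7, H=2)

YES — reachable via ⟨T0, T2, T2⟩ (3 firings)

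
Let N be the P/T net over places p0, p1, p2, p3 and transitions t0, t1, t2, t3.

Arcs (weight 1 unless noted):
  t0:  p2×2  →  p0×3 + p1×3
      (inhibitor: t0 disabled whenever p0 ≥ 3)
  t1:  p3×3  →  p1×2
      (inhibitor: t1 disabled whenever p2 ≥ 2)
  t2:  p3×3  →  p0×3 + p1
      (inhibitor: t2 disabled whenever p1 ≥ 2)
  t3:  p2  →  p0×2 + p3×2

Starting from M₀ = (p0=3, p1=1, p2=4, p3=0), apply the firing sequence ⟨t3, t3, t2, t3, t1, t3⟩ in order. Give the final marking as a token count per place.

(p0=14, p1=4, p2=0, p3=2)

step 1: fire t3:  (p0=3, p1=1, p2=4, p3=0) → (p0=5, p1=1, p2=3, p3=2)
step 2: fire t3:  (p0=5, p1=1, p2=3, p3=2) → (p0=7, p1=1, p2=2, p3=4)
step 3: fire t2:  (p0=7, p1=1, p2=2, p3=4) → (p0=10, p1=2, p2=2, p3=1)
step 4: fire t3:  (p0=10, p1=2, p2=2, p3=1) → (p0=12, p1=2, p2=1, p3=3)
step 5: fire t1:  (p0=12, p1=2, p2=1, p3=3) → (p0=12, p1=4, p2=1, p3=0)
step 6: fire t3:  (p0=12, p1=4, p2=1, p3=0) → (p0=14, p1=4, p2=0, p3=2)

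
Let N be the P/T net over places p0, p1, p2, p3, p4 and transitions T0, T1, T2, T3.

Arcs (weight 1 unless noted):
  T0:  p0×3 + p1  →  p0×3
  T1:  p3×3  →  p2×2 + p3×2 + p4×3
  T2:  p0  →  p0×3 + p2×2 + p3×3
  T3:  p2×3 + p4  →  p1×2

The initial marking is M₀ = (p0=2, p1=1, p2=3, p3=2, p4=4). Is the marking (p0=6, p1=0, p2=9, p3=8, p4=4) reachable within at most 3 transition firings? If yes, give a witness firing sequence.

depth 0: 1 marking
depth 1: 3 markings reached so far
depth 2: 7 markings reached so far
depth 3: 15 markings reached so far
target is not among the 15 markings reachable within 3 steps

NO — not reachable within 3 firings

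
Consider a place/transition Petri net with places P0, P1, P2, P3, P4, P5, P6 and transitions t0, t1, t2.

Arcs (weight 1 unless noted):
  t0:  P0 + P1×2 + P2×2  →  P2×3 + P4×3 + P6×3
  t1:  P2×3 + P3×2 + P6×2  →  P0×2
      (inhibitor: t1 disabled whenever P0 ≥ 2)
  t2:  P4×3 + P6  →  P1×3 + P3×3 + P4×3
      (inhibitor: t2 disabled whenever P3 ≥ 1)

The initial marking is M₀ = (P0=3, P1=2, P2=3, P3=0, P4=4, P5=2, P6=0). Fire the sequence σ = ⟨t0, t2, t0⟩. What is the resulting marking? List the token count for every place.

(P0=1, P1=1, P2=5, P3=3, P4=10, P5=2, P6=5)

step 1: fire t0:  (P0=3, P1=2, P2=3, P3=0, P4=4, P5=2, P6=0) → (P0=2, P1=0, P2=4, P3=0, P4=7, P5=2, P6=3)
step 2: fire t2:  (P0=2, P1=0, P2=4, P3=0, P4=7, P5=2, P6=3) → (P0=2, P1=3, P2=4, P3=3, P4=7, P5=2, P6=2)
step 3: fire t0:  (P0=2, P1=3, P2=4, P3=3, P4=7, P5=2, P6=2) → (P0=1, P1=1, P2=5, P3=3, P4=10, P5=2, P6=5)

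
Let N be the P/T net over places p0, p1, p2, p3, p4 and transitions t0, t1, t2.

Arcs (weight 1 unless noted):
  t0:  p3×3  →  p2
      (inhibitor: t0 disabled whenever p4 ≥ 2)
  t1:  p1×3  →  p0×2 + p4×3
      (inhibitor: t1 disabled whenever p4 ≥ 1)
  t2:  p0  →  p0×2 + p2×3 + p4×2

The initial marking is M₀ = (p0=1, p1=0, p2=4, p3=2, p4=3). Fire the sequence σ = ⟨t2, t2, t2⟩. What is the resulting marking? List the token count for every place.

step 1: fire t2:  (p0=1, p1=0, p2=4, p3=2, p4=3) → (p0=2, p1=0, p2=7, p3=2, p4=5)
step 2: fire t2:  (p0=2, p1=0, p2=7, p3=2, p4=5) → (p0=3, p1=0, p2=10, p3=2, p4=7)
step 3: fire t2:  (p0=3, p1=0, p2=10, p3=2, p4=7) → (p0=4, p1=0, p2=13, p3=2, p4=9)

(p0=4, p1=0, p2=13, p3=2, p4=9)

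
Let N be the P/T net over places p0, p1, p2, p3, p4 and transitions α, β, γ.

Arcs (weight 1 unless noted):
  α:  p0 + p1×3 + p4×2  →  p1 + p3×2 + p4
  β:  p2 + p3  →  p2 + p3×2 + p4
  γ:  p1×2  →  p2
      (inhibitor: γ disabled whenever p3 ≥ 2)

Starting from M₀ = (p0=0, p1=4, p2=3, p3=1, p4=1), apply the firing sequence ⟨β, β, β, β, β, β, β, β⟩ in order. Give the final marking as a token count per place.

(p0=0, p1=4, p2=3, p3=9, p4=9)

step 1: fire β:  (p0=0, p1=4, p2=3, p3=1, p4=1) → (p0=0, p1=4, p2=3, p3=2, p4=2)
step 2: fire β:  (p0=0, p1=4, p2=3, p3=2, p4=2) → (p0=0, p1=4, p2=3, p3=3, p4=3)
step 3: fire β:  (p0=0, p1=4, p2=3, p3=3, p4=3) → (p0=0, p1=4, p2=3, p3=4, p4=4)
step 4: fire β:  (p0=0, p1=4, p2=3, p3=4, p4=4) → (p0=0, p1=4, p2=3, p3=5, p4=5)
step 5: fire β:  (p0=0, p1=4, p2=3, p3=5, p4=5) → (p0=0, p1=4, p2=3, p3=6, p4=6)
step 6: fire β:  (p0=0, p1=4, p2=3, p3=6, p4=6) → (p0=0, p1=4, p2=3, p3=7, p4=7)
step 7: fire β:  (p0=0, p1=4, p2=3, p3=7, p4=7) → (p0=0, p1=4, p2=3, p3=8, p4=8)
step 8: fire β:  (p0=0, p1=4, p2=3, p3=8, p4=8) → (p0=0, p1=4, p2=3, p3=9, p4=9)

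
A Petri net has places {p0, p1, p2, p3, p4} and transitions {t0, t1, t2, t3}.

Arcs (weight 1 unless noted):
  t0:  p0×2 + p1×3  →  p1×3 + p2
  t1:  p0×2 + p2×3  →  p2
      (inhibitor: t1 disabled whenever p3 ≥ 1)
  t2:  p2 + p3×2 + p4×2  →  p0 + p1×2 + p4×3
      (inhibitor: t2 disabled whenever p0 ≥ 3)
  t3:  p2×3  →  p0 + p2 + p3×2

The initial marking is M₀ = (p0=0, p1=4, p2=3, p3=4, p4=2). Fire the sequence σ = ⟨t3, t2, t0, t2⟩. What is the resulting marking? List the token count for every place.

(p0=1, p1=8, p2=0, p3=2, p4=4)

step 1: fire t3:  (p0=0, p1=4, p2=3, p3=4, p4=2) → (p0=1, p1=4, p2=1, p3=6, p4=2)
step 2: fire t2:  (p0=1, p1=4, p2=1, p3=6, p4=2) → (p0=2, p1=6, p2=0, p3=4, p4=3)
step 3: fire t0:  (p0=2, p1=6, p2=0, p3=4, p4=3) → (p0=0, p1=6, p2=1, p3=4, p4=3)
step 4: fire t2:  (p0=0, p1=6, p2=1, p3=4, p4=3) → (p0=1, p1=8, p2=0, p3=2, p4=4)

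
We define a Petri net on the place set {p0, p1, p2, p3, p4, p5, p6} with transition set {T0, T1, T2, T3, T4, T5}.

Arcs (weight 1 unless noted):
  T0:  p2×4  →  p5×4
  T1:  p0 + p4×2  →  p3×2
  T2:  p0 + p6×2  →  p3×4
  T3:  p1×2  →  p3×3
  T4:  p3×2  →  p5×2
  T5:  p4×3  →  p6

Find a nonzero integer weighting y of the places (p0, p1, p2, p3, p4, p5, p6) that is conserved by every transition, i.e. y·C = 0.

Incidence matrix C (rows=places, cols=transitions):
       T0   T1   T2   T3   T4   T5
   p0   0   -1   -1    0    0    0
   p1   0    0    0   -2    0    0
   p2  -4    0    0    0    0    0
   p3   0    2    4    3   -2    0
   p4   0   -2    0    0    0   -3
   p5   4    0    0    0    2    0
   p6   0    0   -2    0    0    1

Candidate y = [2, 3, 2, 2, 1, 2, 3]; check y·C column-wise:
  col T0: 2·0 + 3·0 + 2·-4 + 2·0 + 1·0 + 2·4 + 3·0 = 0
  col T1: 2·-1 + 3·0 + 2·0 + 2·2 + 1·-2 + 2·0 + 3·0 = 0
  col T2: 2·-1 + 3·0 + 2·0 + 2·4 + 1·0 + 2·0 + 3·-2 = 0
  col T3: 2·0 + 3·-2 + 2·0 + 2·3 + 1·0 + 2·0 + 3·0 = 0
  col T4: 2·0 + 3·0 + 2·0 + 2·-2 + 1·0 + 2·2 + 3·0 = 0
  col T5: 2·0 + 3·0 + 2·0 + 2·0 + 1·-3 + 2·0 + 3·1 = 0

y = (p0:2, p1:3, p2:2, p3:2, p4:1, p5:2, p6:3)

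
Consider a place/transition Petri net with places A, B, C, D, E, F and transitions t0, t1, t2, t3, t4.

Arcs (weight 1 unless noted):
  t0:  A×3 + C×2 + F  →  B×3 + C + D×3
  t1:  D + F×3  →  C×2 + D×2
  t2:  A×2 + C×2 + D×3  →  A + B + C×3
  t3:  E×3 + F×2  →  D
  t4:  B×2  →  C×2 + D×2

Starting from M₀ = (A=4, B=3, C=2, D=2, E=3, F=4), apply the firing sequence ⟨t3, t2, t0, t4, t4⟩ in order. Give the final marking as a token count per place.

(A=0, B=3, C=6, D=7, E=0, F=1)

step 1: fire t3:  (A=4, B=3, C=2, D=2, E=3, F=4) → (A=4, B=3, C=2, D=3, E=0, F=2)
step 2: fire t2:  (A=4, B=3, C=2, D=3, E=0, F=2) → (A=3, B=4, C=3, D=0, E=0, F=2)
step 3: fire t0:  (A=3, B=4, C=3, D=0, E=0, F=2) → (A=0, B=7, C=2, D=3, E=0, F=1)
step 4: fire t4:  (A=0, B=7, C=2, D=3, E=0, F=1) → (A=0, B=5, C=4, D=5, E=0, F=1)
step 5: fire t4:  (A=0, B=5, C=4, D=5, E=0, F=1) → (A=0, B=3, C=6, D=7, E=0, F=1)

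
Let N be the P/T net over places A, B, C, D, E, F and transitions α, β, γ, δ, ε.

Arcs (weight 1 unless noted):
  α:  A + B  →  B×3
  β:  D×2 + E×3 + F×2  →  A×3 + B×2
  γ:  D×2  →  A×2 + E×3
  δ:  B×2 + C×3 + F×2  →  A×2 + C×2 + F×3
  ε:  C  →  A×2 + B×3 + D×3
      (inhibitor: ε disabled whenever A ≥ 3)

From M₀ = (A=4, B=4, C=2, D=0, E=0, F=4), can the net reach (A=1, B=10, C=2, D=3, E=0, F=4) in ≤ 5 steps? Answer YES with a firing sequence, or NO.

NO — not reachable within 5 firings

depth 0: 1 marking
depth 1: 2 markings reached so far
depth 2: 3 markings reached so far
depth 3: 5 markings reached so far
depth 4: 8 markings reached so far
depth 5: 10 markings reached so far
target is not among the 10 markings reachable within 5 steps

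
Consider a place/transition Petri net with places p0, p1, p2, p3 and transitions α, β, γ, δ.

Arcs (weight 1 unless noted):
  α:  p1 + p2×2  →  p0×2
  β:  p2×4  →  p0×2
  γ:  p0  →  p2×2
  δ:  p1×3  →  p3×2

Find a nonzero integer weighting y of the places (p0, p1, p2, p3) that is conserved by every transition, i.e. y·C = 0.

y = (p0:2, p1:2, p2:1, p3:3)

Incidence matrix C (rows=places, cols=transitions):
        α    β    γ    δ
   p0   2    2   -1    0
   p1  -1    0    0   -3
   p2  -2   -4    2    0
   p3   0    0    0    2

Candidate y = [2, 2, 1, 3]; check y·C column-wise:
  col α: 2·2 + 2·-1 + 1·-2 + 3·0 = 0
  col β: 2·2 + 2·0 + 1·-4 + 3·0 = 0
  col γ: 2·-1 + 2·0 + 1·2 + 3·0 = 0
  col δ: 2·0 + 2·-3 + 1·0 + 3·2 = 0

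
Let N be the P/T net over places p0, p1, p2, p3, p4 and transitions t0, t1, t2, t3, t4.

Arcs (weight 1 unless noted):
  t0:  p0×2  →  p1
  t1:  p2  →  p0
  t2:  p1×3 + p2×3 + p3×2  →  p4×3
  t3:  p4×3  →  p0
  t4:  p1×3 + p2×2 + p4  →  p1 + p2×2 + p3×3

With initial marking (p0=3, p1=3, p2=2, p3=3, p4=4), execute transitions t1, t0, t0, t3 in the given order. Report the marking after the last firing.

(p0=1, p1=5, p2=1, p3=3, p4=1)

step 1: fire t1:  (p0=3, p1=3, p2=2, p3=3, p4=4) → (p0=4, p1=3, p2=1, p3=3, p4=4)
step 2: fire t0:  (p0=4, p1=3, p2=1, p3=3, p4=4) → (p0=2, p1=4, p2=1, p3=3, p4=4)
step 3: fire t0:  (p0=2, p1=4, p2=1, p3=3, p4=4) → (p0=0, p1=5, p2=1, p3=3, p4=4)
step 4: fire t3:  (p0=0, p1=5, p2=1, p3=3, p4=4) → (p0=1, p1=5, p2=1, p3=3, p4=1)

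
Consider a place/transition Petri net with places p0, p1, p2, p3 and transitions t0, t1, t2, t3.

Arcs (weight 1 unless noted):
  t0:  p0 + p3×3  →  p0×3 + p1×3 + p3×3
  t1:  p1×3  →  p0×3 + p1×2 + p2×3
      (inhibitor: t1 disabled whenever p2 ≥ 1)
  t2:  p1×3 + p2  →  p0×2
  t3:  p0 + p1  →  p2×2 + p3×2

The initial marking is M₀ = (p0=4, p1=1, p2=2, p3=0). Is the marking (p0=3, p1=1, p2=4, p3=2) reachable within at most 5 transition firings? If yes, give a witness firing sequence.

depth 0: 1 marking
depth 1: 2 markings reached so far
depth 2: 2 markings reached so far
(frontier empty at depth 2; search complete)
target is not among the 2 markings reachable within 5 steps

NO — not reachable within 5 firings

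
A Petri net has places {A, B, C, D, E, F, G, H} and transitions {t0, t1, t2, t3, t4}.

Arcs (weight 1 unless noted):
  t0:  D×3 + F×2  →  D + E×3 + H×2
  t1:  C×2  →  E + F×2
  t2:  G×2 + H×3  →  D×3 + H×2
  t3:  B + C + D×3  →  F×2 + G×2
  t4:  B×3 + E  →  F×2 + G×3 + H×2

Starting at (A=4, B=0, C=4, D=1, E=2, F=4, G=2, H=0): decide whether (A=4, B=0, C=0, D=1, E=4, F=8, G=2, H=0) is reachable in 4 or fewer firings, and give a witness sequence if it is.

YES — reachable via ⟨t1, t1⟩ (2 firings)

step 1: fire t1:  (A=4, B=0, C=4, D=1, E=2, F=4, G=2, H=0) → (A=4, B=0, C=2, D=1, E=3, F=6, G=2, H=0)
step 2: fire t1:  (A=4, B=0, C=2, D=1, E=3, F=6, G=2, H=0) → (A=4, B=0, C=0, D=1, E=4, F=8, G=2, H=0)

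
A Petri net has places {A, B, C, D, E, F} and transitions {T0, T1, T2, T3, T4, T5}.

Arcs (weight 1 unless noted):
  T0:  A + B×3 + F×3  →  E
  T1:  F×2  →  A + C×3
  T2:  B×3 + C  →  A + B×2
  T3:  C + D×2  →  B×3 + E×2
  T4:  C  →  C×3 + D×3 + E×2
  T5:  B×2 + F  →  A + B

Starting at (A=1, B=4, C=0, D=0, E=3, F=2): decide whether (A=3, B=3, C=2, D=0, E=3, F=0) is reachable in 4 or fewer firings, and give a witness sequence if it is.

YES — reachable via ⟨T1, T2⟩ (2 firings)

step 1: fire T1:  (A=1, B=4, C=0, D=0, E=3, F=2) → (A=2, B=4, C=3, D=0, E=3, F=0)
step 2: fire T2:  (A=2, B=4, C=3, D=0, E=3, F=0) → (A=3, B=3, C=2, D=0, E=3, F=0)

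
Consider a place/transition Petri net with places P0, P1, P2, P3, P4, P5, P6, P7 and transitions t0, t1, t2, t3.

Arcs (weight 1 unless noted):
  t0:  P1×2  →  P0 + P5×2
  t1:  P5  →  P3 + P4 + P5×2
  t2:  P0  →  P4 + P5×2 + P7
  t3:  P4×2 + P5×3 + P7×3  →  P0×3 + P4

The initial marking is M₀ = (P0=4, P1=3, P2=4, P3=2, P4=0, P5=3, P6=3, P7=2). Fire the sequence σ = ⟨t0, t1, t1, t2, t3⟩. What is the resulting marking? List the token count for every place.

step 1: fire t0:  (P0=4, P1=3, P2=4, P3=2, P4=0, P5=3, P6=3, P7=2) → (P0=5, P1=1, P2=4, P3=2, P4=0, P5=5, P6=3, P7=2)
step 2: fire t1:  (P0=5, P1=1, P2=4, P3=2, P4=0, P5=5, P6=3, P7=2) → (P0=5, P1=1, P2=4, P3=3, P4=1, P5=6, P6=3, P7=2)
step 3: fire t1:  (P0=5, P1=1, P2=4, P3=3, P4=1, P5=6, P6=3, P7=2) → (P0=5, P1=1, P2=4, P3=4, P4=2, P5=7, P6=3, P7=2)
step 4: fire t2:  (P0=5, P1=1, P2=4, P3=4, P4=2, P5=7, P6=3, P7=2) → (P0=4, P1=1, P2=4, P3=4, P4=3, P5=9, P6=3, P7=3)
step 5: fire t3:  (P0=4, P1=1, P2=4, P3=4, P4=3, P5=9, P6=3, P7=3) → (P0=7, P1=1, P2=4, P3=4, P4=2, P5=6, P6=3, P7=0)

(P0=7, P1=1, P2=4, P3=4, P4=2, P5=6, P6=3, P7=0)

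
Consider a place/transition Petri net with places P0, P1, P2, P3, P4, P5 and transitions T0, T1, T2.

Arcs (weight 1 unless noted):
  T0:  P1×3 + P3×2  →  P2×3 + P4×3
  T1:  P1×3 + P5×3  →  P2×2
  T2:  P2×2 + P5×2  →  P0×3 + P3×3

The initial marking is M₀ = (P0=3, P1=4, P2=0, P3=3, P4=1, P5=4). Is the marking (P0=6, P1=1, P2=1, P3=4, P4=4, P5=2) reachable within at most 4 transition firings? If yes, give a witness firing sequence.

step 1: fire T0:  (P0=3, P1=4, P2=0, P3=3, P4=1, P5=4) → (P0=3, P1=1, P2=3, P3=1, P4=4, P5=4)
step 2: fire T2:  (P0=3, P1=1, P2=3, P3=1, P4=4, P5=4) → (P0=6, P1=1, P2=1, P3=4, P4=4, P5=2)

YES — reachable via ⟨T0, T2⟩ (2 firings)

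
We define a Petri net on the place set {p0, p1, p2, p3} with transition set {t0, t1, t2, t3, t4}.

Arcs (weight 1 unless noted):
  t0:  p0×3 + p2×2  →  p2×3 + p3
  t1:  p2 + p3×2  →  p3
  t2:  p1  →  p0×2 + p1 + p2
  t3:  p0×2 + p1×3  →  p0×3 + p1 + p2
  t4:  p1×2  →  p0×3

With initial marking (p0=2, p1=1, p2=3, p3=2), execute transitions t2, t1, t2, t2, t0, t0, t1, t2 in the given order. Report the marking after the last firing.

(p0=4, p1=1, p2=7, p3=2)

step 1: fire t2:  (p0=2, p1=1, p2=3, p3=2) → (p0=4, p1=1, p2=4, p3=2)
step 2: fire t1:  (p0=4, p1=1, p2=4, p3=2) → (p0=4, p1=1, p2=3, p3=1)
step 3: fire t2:  (p0=4, p1=1, p2=3, p3=1) → (p0=6, p1=1, p2=4, p3=1)
step 4: fire t2:  (p0=6, p1=1, p2=4, p3=1) → (p0=8, p1=1, p2=5, p3=1)
step 5: fire t0:  (p0=8, p1=1, p2=5, p3=1) → (p0=5, p1=1, p2=6, p3=2)
step 6: fire t0:  (p0=5, p1=1, p2=6, p3=2) → (p0=2, p1=1, p2=7, p3=3)
step 7: fire t1:  (p0=2, p1=1, p2=7, p3=3) → (p0=2, p1=1, p2=6, p3=2)
step 8: fire t2:  (p0=2, p1=1, p2=6, p3=2) → (p0=4, p1=1, p2=7, p3=2)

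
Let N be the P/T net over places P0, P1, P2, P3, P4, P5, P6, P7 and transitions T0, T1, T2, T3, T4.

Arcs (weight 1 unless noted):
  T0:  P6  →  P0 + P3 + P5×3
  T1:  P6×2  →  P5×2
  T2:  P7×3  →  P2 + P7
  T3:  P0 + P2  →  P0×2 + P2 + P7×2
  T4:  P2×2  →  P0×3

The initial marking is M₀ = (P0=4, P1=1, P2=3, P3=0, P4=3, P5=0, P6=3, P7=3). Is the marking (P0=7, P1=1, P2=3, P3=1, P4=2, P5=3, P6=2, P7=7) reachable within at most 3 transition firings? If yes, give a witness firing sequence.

NO — not reachable within 3 firings

depth 0: 1 marking
depth 1: 6 markings reached so far
depth 2: 18 markings reached so far
depth 3: 39 markings reached so far
target is not among the 39 markings reachable within 3 steps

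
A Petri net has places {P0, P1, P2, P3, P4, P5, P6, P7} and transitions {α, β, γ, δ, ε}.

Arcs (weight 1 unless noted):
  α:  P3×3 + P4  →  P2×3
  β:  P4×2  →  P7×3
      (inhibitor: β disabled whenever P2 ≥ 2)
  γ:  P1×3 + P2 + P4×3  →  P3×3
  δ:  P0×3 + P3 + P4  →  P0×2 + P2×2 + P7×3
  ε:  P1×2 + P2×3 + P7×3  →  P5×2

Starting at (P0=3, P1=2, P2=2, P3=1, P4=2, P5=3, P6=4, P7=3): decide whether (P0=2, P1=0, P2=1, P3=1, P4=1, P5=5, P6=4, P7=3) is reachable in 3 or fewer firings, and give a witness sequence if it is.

depth 0: 1 marking
depth 1: 2 markings reached so far
depth 2: 3 markings reached so far
depth 3: 3 markings reached so far
(frontier empty at depth 3; search complete)
target is not among the 3 markings reachable within 3 steps

NO — not reachable within 3 firings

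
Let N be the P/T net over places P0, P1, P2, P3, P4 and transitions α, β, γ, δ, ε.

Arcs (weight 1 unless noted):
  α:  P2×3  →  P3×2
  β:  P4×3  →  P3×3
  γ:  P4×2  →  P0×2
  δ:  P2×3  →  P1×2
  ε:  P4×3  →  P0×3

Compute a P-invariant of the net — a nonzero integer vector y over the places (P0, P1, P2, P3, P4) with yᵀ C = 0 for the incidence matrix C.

y = (P0:3, P1:3, P2:2, P3:3, P4:3)

Incidence matrix C (rows=places, cols=transitions):
        α    β    γ    δ    ε
   P0   0    0    2    0    3
   P1   0    0    0    2    0
   P2  -3    0    0   -3    0
   P3   2    3    0    0    0
   P4   0   -3   -2    0   -3

Candidate y = [3, 3, 2, 3, 3]; check y·C column-wise:
  col α: 3·0 + 3·0 + 2·-3 + 3·2 + 3·0 = 0
  col β: 3·0 + 3·0 + 2·0 + 3·3 + 3·-3 = 0
  col γ: 3·2 + 3·0 + 2·0 + 3·0 + 3·-2 = 0
  col δ: 3·0 + 3·2 + 2·-3 + 3·0 + 3·0 = 0
  col ε: 3·3 + 3·0 + 2·0 + 3·0 + 3·-3 = 0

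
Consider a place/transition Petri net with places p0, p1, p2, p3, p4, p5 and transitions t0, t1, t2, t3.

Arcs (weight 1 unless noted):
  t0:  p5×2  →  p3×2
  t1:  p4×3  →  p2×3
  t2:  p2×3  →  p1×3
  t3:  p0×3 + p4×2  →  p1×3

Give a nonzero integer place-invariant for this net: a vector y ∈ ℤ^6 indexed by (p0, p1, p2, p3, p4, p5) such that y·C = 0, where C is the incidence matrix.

y = (p0:1, p1:3, p2:3, p3:0, p4:3, p5:0)

Incidence matrix C (rows=places, cols=transitions):
       t0   t1   t2   t3
   p0   0    0    0   -3
   p1   0    0    3    3
   p2   0    3   -3    0
   p3   2    0    0    0
   p4   0   -3    0   -2
   p5  -2    0    0    0

Candidate y = [1, 3, 3, 0, 3, 0]; check y·C column-wise:
  col t0: 1·0 + 3·0 + 3·0 + 0·2 + 3·0 + 0·-2 = 0
  col t1: 1·0 + 3·0 + 3·3 + 3·-3 = 0
  col t2: 1·0 + 3·3 + 3·-3 + 3·0 = 0
  col t3: 1·-3 + 3·3 + 3·0 + 3·-2 = 0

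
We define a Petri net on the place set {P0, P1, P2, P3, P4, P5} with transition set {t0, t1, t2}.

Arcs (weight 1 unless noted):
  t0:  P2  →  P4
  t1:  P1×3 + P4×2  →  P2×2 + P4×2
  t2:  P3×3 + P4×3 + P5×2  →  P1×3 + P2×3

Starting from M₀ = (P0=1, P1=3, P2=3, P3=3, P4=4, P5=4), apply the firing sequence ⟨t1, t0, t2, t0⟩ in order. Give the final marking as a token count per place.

(P0=1, P1=3, P2=6, P3=0, P4=3, P5=2)

step 1: fire t1:  (P0=1, P1=3, P2=3, P3=3, P4=4, P5=4) → (P0=1, P1=0, P2=5, P3=3, P4=4, P5=4)
step 2: fire t0:  (P0=1, P1=0, P2=5, P3=3, P4=4, P5=4) → (P0=1, P1=0, P2=4, P3=3, P4=5, P5=4)
step 3: fire t2:  (P0=1, P1=0, P2=4, P3=3, P4=5, P5=4) → (P0=1, P1=3, P2=7, P3=0, P4=2, P5=2)
step 4: fire t0:  (P0=1, P1=3, P2=7, P3=0, P4=2, P5=2) → (P0=1, P1=3, P2=6, P3=0, P4=3, P5=2)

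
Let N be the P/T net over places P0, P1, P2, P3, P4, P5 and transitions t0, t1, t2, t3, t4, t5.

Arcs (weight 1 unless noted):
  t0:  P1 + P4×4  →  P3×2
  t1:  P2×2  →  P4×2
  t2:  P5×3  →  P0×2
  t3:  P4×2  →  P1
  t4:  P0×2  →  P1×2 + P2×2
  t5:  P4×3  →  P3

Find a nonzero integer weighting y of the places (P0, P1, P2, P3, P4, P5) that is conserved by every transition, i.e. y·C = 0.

Incidence matrix C (rows=places, cols=transitions):
       t0   t1   t2   t3   t4   t5
   P0   0    0    2    0   -2    0
   P1  -1    0    0    1    2    0
   P2   0   -2    0    0    2    0
   P3   2    0    0    0    0    1
   P4  -4    2    0   -2    0   -3
   P5   0    0   -3    0    0    0

Candidate y = [3, 2, 1, 3, 1, 2]; check y·C column-wise:
  col t0: 3·0 + 2·-1 + 1·0 + 3·2 + 1·-4 + 2·0 = 0
  col t1: 3·0 + 2·0 + 1·-2 + 3·0 + 1·2 + 2·0 = 0
  col t2: 3·2 + 2·0 + 1·0 + 3·0 + 1·0 + 2·-3 = 0
  col t3: 3·0 + 2·1 + 1·0 + 3·0 + 1·-2 + 2·0 = 0
  col t4: 3·-2 + 2·2 + 1·2 + 3·0 + 1·0 + 2·0 = 0
  col t5: 3·0 + 2·0 + 1·0 + 3·1 + 1·-3 + 2·0 = 0

y = (P0:3, P1:2, P2:1, P3:3, P4:1, P5:2)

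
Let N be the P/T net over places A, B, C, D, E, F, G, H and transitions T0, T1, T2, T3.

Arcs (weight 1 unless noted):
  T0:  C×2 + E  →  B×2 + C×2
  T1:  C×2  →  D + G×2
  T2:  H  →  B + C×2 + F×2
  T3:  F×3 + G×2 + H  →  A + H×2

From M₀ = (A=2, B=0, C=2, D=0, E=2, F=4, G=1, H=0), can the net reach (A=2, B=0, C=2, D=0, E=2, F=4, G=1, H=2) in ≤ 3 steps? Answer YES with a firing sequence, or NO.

depth 0: 1 marking
depth 1: 3 markings reached so far
depth 2: 5 markings reached so far
depth 3: 6 markings reached so far
target is not among the 6 markings reachable within 3 steps

NO — not reachable within 3 firings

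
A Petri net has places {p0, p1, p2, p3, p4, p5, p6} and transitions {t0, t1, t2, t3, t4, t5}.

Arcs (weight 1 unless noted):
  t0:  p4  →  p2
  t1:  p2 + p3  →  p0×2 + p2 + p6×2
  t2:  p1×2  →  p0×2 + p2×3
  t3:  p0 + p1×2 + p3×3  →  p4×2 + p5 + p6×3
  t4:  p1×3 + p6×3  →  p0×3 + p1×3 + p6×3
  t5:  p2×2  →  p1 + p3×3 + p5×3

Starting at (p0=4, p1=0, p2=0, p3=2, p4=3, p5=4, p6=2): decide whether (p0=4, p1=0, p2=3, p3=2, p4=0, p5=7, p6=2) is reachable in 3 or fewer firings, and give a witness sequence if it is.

NO — not reachable within 3 firings

depth 0: 1 marking
depth 1: 2 markings reached so far
depth 2: 4 markings reached so far
depth 3: 8 markings reached so far
target is not among the 8 markings reachable within 3 steps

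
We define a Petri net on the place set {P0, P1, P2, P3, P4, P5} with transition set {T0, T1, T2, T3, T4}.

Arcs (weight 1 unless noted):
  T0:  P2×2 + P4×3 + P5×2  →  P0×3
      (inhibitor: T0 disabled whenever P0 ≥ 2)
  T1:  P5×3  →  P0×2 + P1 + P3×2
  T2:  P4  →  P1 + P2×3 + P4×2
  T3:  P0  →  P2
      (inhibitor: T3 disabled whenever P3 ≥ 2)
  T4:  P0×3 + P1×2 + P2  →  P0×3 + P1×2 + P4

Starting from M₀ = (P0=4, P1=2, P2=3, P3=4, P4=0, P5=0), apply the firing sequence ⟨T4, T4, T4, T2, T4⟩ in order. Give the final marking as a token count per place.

(P0=4, P1=3, P2=2, P3=4, P4=5, P5=0)

step 1: fire T4:  (P0=4, P1=2, P2=3, P3=4, P4=0, P5=0) → (P0=4, P1=2, P2=2, P3=4, P4=1, P5=0)
step 2: fire T4:  (P0=4, P1=2, P2=2, P3=4, P4=1, P5=0) → (P0=4, P1=2, P2=1, P3=4, P4=2, P5=0)
step 3: fire T4:  (P0=4, P1=2, P2=1, P3=4, P4=2, P5=0) → (P0=4, P1=2, P2=0, P3=4, P4=3, P5=0)
step 4: fire T2:  (P0=4, P1=2, P2=0, P3=4, P4=3, P5=0) → (P0=4, P1=3, P2=3, P3=4, P4=4, P5=0)
step 5: fire T4:  (P0=4, P1=3, P2=3, P3=4, P4=4, P5=0) → (P0=4, P1=3, P2=2, P3=4, P4=5, P5=0)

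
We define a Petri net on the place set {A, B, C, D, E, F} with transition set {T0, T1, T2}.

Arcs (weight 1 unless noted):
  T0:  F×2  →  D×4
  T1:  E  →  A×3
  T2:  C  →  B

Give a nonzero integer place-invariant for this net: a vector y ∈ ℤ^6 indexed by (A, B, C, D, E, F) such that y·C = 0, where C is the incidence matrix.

Incidence matrix C (rows=places, cols=transitions):
       T0   T1   T2
    A   0    3    0
    B   0    0    1
    C   0    0   -1
    D   4    0    0
    E   0   -1    0
    F  -2    0    0

Candidate y = [0, 1, 1, 0, 0, 0]; check y·C column-wise:
  col T0: 1·0 + 1·0 + 0·4 + 0·-2 = 0
  col T1: 0·3 + 1·0 + 1·0 + 0·-1 = 0
  col T2: 1·1 + 1·-1 = 0

y = (A:0, B:1, C:1, D:0, E:0, F:0)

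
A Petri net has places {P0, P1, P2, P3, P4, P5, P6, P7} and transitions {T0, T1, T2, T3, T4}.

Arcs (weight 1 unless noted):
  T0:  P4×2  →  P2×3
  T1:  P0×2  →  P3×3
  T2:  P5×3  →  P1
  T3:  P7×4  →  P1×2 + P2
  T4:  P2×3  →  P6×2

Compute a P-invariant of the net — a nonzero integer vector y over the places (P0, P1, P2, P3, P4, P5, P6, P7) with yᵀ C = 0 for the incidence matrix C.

y = (P0:3, P1:0, P2:0, P3:2, P4:0, P5:0, P6:0, P7:0)

Incidence matrix C (rows=places, cols=transitions):
       T0   T1   T2   T3   T4
   P0   0   -2    0    0    0
   P1   0    0    1    2    0
   P2   3    0    0    1   -3
   P3   0    3    0    0    0
   P4  -2    0    0    0    0
   P5   0    0   -3    0    0
   P6   0    0    0    0    2
   P7   0    0    0   -4    0

Candidate y = [3, 0, 0, 2, 0, 0, 0, 0]; check y·C column-wise:
  col T0: 3·0 + 0·3 + 2·0 + 0·-2 = 0
  col T1: 3·-2 + 2·3 = 0
  col T2: 3·0 + 0·1 + 2·0 + 0·-3 = 0
  col T3: 3·0 + 0·2 + 0·1 + 2·0 + 0·-4 = 0
  col T4: 3·0 + 0·-3 + 2·0 + 0·2 = 0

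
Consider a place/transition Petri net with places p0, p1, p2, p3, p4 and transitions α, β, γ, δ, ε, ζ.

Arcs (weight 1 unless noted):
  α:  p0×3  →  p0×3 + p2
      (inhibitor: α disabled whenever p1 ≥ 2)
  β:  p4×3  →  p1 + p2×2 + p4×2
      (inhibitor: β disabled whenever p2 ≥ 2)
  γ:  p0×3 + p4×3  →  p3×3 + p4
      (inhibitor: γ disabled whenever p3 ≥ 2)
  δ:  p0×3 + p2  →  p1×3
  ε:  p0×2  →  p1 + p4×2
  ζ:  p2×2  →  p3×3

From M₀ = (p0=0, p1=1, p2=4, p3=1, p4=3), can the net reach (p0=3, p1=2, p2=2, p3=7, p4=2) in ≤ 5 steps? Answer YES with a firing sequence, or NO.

NO — not reachable within 5 firings

depth 0: 1 marking
depth 1: 2 markings reached so far
depth 2: 3 markings reached so far
depth 3: 4 markings reached so far
depth 4: 5 markings reached so far
depth 5: 5 markings reached so far
(frontier empty at depth 5; search complete)
target is not among the 5 markings reachable within 5 steps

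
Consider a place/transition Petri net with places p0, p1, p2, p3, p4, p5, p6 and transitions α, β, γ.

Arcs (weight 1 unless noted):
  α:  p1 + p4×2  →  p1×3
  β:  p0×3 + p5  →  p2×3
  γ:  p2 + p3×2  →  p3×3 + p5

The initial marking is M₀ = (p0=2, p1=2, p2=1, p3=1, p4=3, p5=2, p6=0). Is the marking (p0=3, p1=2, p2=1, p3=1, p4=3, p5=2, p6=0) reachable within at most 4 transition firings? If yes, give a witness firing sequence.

NO — not reachable within 4 firings

depth 0: 1 marking
depth 1: 2 markings reached so far
depth 2: 2 markings reached so far
(frontier empty at depth 2; search complete)
target is not among the 2 markings reachable within 4 steps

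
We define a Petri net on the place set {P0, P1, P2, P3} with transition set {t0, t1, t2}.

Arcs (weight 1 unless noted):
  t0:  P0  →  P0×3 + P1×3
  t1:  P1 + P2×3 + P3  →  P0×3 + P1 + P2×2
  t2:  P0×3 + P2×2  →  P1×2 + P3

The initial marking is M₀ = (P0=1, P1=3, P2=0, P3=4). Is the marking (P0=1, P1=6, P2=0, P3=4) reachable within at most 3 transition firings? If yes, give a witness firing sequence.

depth 0: 1 marking
depth 1: 2 markings reached so far
depth 2: 3 markings reached so far
depth 3: 4 markings reached so far
target is not among the 4 markings reachable within 3 steps

NO — not reachable within 3 firings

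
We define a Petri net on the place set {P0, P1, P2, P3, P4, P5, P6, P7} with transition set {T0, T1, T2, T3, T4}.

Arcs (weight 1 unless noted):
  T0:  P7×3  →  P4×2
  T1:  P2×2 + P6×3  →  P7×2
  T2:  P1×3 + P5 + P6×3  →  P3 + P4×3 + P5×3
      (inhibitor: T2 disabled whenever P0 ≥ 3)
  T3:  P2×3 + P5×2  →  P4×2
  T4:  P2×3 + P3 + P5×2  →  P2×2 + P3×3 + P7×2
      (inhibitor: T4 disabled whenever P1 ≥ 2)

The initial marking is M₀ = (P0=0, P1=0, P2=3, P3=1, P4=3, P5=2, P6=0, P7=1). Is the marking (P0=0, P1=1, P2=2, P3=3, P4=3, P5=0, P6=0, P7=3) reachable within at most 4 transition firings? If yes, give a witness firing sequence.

NO — not reachable within 4 firings

depth 0: 1 marking
depth 1: 3 markings reached so far
depth 2: 4 markings reached so far
depth 3: 4 markings reached so far
(frontier empty at depth 3; search complete)
target is not among the 4 markings reachable within 4 steps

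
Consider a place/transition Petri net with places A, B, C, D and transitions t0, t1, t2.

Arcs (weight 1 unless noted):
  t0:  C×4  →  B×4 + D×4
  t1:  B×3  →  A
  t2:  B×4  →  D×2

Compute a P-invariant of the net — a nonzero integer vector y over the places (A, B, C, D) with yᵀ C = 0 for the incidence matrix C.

y = (A:3, B:1, C:3, D:2)

Incidence matrix C (rows=places, cols=transitions):
       t0   t1   t2
    A   0    1    0
    B   4   -3   -4
    C  -4    0    0
    D   4    0    2

Candidate y = [3, 1, 3, 2]; check y·C column-wise:
  col t0: 3·0 + 1·4 + 3·-4 + 2·4 = 0
  col t1: 3·1 + 1·-3 + 3·0 + 2·0 = 0
  col t2: 3·0 + 1·-4 + 3·0 + 2·2 = 0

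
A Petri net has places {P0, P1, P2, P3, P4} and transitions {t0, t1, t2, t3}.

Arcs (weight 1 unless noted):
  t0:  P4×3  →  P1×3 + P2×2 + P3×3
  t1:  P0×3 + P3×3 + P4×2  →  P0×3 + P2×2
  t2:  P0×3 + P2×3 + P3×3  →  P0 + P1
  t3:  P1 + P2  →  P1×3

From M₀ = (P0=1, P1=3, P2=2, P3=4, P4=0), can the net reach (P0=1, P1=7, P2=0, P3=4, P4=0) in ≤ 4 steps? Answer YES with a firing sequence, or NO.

YES — reachable via ⟨t3, t3⟩ (2 firings)

step 1: fire t3:  (P0=1, P1=3, P2=2, P3=4, P4=0) → (P0=1, P1=5, P2=1, P3=4, P4=0)
step 2: fire t3:  (P0=1, P1=5, P2=1, P3=4, P4=0) → (P0=1, P1=7, P2=0, P3=4, P4=0)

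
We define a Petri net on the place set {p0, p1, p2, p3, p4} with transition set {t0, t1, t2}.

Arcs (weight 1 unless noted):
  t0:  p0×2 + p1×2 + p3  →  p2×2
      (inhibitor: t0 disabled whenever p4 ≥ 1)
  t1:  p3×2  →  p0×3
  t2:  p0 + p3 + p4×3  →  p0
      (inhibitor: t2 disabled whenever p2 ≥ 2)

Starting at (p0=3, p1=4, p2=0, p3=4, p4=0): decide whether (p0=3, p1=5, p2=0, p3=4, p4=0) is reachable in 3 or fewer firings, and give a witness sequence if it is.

depth 0: 1 marking
depth 1: 3 markings reached so far
depth 2: 5 markings reached so far
depth 3: 6 markings reached so far
target is not among the 6 markings reachable within 3 steps

NO — not reachable within 3 firings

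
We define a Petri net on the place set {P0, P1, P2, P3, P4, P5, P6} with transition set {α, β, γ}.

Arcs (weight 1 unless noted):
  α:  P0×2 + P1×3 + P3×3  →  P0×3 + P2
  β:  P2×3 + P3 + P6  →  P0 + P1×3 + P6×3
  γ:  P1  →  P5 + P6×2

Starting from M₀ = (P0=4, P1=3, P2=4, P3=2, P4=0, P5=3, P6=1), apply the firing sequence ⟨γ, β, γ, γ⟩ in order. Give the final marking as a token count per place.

(P0=5, P1=3, P2=1, P3=1, P4=0, P5=6, P6=9)

step 1: fire γ:  (P0=4, P1=3, P2=4, P3=2, P4=0, P5=3, P6=1) → (P0=4, P1=2, P2=4, P3=2, P4=0, P5=4, P6=3)
step 2: fire β:  (P0=4, P1=2, P2=4, P3=2, P4=0, P5=4, P6=3) → (P0=5, P1=5, P2=1, P3=1, P4=0, P5=4, P6=5)
step 3: fire γ:  (P0=5, P1=5, P2=1, P3=1, P4=0, P5=4, P6=5) → (P0=5, P1=4, P2=1, P3=1, P4=0, P5=5, P6=7)
step 4: fire γ:  (P0=5, P1=4, P2=1, P3=1, P4=0, P5=5, P6=7) → (P0=5, P1=3, P2=1, P3=1, P4=0, P5=6, P6=9)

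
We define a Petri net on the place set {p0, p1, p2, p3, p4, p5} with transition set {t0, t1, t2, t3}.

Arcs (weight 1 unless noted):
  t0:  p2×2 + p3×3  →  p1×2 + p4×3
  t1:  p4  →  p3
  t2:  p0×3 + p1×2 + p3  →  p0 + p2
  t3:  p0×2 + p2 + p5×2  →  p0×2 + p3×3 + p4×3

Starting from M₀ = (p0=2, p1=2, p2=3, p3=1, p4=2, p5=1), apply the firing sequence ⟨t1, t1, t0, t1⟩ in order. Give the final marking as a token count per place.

step 1: fire t1:  (p0=2, p1=2, p2=3, p3=1, p4=2, p5=1) → (p0=2, p1=2, p2=3, p3=2, p4=1, p5=1)
step 2: fire t1:  (p0=2, p1=2, p2=3, p3=2, p4=1, p5=1) → (p0=2, p1=2, p2=3, p3=3, p4=0, p5=1)
step 3: fire t0:  (p0=2, p1=2, p2=3, p3=3, p4=0, p5=1) → (p0=2, p1=4, p2=1, p3=0, p4=3, p5=1)
step 4: fire t1:  (p0=2, p1=4, p2=1, p3=0, p4=3, p5=1) → (p0=2, p1=4, p2=1, p3=1, p4=2, p5=1)

(p0=2, p1=4, p2=1, p3=1, p4=2, p5=1)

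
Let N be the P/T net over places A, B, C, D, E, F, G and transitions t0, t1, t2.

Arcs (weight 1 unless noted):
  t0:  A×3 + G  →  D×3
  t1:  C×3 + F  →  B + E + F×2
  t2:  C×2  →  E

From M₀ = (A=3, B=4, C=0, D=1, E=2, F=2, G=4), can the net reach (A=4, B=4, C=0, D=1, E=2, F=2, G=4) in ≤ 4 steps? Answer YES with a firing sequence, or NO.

depth 0: 1 marking
depth 1: 2 markings reached so far
depth 2: 2 markings reached so far
(frontier empty at depth 2; search complete)
target is not among the 2 markings reachable within 4 steps

NO — not reachable within 4 firings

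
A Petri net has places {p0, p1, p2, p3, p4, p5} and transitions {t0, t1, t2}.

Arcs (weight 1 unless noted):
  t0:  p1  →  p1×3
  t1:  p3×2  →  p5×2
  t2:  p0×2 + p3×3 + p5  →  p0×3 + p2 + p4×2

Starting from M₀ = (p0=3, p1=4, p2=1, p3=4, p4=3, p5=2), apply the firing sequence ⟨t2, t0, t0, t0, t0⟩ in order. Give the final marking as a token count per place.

step 1: fire t2:  (p0=3, p1=4, p2=1, p3=4, p4=3, p5=2) → (p0=4, p1=4, p2=2, p3=1, p4=5, p5=1)
step 2: fire t0:  (p0=4, p1=4, p2=2, p3=1, p4=5, p5=1) → (p0=4, p1=6, p2=2, p3=1, p4=5, p5=1)
step 3: fire t0:  (p0=4, p1=6, p2=2, p3=1, p4=5, p5=1) → (p0=4, p1=8, p2=2, p3=1, p4=5, p5=1)
step 4: fire t0:  (p0=4, p1=8, p2=2, p3=1, p4=5, p5=1) → (p0=4, p1=10, p2=2, p3=1, p4=5, p5=1)
step 5: fire t0:  (p0=4, p1=10, p2=2, p3=1, p4=5, p5=1) → (p0=4, p1=12, p2=2, p3=1, p4=5, p5=1)

(p0=4, p1=12, p2=2, p3=1, p4=5, p5=1)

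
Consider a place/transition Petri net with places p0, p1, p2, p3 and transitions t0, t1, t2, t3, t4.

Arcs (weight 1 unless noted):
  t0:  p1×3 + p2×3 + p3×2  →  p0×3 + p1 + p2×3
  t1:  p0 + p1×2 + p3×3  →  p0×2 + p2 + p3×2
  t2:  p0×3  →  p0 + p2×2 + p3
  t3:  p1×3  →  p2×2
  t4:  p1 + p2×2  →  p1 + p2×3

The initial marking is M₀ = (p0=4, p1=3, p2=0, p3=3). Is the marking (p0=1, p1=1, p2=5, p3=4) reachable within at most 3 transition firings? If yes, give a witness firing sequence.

YES — reachable via ⟨t1, t2, t2⟩ (3 firings)

step 1: fire t1:  (p0=4, p1=3, p2=0, p3=3) → (p0=5, p1=1, p2=1, p3=2)
step 2: fire t2:  (p0=5, p1=1, p2=1, p3=2) → (p0=3, p1=1, p2=3, p3=3)
step 3: fire t2:  (p0=3, p1=1, p2=3, p3=3) → (p0=1, p1=1, p2=5, p3=4)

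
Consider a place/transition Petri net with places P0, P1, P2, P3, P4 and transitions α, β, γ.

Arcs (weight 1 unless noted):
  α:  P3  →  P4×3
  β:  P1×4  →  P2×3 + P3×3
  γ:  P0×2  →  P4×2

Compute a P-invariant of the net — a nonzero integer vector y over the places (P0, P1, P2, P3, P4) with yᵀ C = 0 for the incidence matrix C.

y = (P0:0, P1:3, P2:4, P3:0, P4:0)

Incidence matrix C (rows=places, cols=transitions):
        α    β    γ
   P0   0    0   -2
   P1   0   -4    0
   P2   0    3    0
   P3  -1    3    0
   P4   3    0    2

Candidate y = [0, 3, 4, 0, 0]; check y·C column-wise:
  col α: 3·0 + 4·0 + 0·-1 + 0·3 = 0
  col β: 3·-4 + 4·3 + 0·3 = 0
  col γ: 0·-2 + 3·0 + 4·0 + 0·2 = 0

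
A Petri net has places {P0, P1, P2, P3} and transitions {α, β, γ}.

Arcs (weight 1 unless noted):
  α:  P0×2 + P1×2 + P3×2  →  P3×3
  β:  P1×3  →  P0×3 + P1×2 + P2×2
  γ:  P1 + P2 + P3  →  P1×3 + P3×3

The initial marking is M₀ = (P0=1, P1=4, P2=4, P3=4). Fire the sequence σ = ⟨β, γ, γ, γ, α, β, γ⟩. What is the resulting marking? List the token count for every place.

(P0=5, P1=8, P2=4, P3=13)

step 1: fire β:  (P0=1, P1=4, P2=4, P3=4) → (P0=4, P1=3, P2=6, P3=4)
step 2: fire γ:  (P0=4, P1=3, P2=6, P3=4) → (P0=4, P1=5, P2=5, P3=6)
step 3: fire γ:  (P0=4, P1=5, P2=5, P3=6) → (P0=4, P1=7, P2=4, P3=8)
step 4: fire γ:  (P0=4, P1=7, P2=4, P3=8) → (P0=4, P1=9, P2=3, P3=10)
step 5: fire α:  (P0=4, P1=9, P2=3, P3=10) → (P0=2, P1=7, P2=3, P3=11)
step 6: fire β:  (P0=2, P1=7, P2=3, P3=11) → (P0=5, P1=6, P2=5, P3=11)
step 7: fire γ:  (P0=5, P1=6, P2=5, P3=11) → (P0=5, P1=8, P2=4, P3=13)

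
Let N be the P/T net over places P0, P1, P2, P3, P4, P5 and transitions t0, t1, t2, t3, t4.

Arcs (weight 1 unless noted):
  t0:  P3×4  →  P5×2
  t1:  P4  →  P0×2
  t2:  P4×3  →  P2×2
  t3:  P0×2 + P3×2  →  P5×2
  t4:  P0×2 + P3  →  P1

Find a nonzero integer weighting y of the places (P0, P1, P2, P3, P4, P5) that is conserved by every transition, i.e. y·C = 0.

Incidence matrix C (rows=places, cols=transitions):
       t0   t1   t2   t3   t4
   P0   0    2    0   -2   -2
   P1   0    0    0    0    1
   P2   0    0    2    0    0
   P3  -4    0    0   -2   -1
   P4   0   -1   -3    0    0
   P5   2    0    0    2    0

Candidate y = [1, 3, 3, 1, 2, 2]; check y·C column-wise:
  col t0: 1·0 + 3·0 + 3·0 + 1·-4 + 2·0 + 2·2 = 0
  col t1: 1·2 + 3·0 + 3·0 + 1·0 + 2·-1 + 2·0 = 0
  col t2: 1·0 + 3·0 + 3·2 + 1·0 + 2·-3 + 2·0 = 0
  col t3: 1·-2 + 3·0 + 3·0 + 1·-2 + 2·0 + 2·2 = 0
  col t4: 1·-2 + 3·1 + 3·0 + 1·-1 + 2·0 + 2·0 = 0

y = (P0:1, P1:3, P2:3, P3:1, P4:2, P5:2)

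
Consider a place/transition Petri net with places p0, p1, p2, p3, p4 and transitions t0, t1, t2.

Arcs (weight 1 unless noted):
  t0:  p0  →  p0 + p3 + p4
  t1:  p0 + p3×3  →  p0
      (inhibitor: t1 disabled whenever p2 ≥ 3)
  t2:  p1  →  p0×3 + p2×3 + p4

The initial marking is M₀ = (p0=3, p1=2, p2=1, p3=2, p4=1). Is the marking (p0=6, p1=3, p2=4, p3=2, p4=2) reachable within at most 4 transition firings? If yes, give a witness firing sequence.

NO — not reachable within 4 firings

depth 0: 1 marking
depth 1: 3 markings reached so far
depth 2: 7 markings reached so far
depth 3: 12 markings reached so far
depth 4: 18 markings reached so far
target is not among the 18 markings reachable within 4 steps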